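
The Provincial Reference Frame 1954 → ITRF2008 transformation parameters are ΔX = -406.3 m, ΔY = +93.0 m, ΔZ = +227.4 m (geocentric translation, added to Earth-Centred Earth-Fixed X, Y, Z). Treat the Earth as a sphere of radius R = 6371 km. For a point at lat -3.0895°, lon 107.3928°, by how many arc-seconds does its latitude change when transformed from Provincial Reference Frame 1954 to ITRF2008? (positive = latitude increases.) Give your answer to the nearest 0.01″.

sin φ = -0.053896, cos φ = 0.998547, sin λ = 0.954278, cos λ = -0.298921.
North component: ΔN = −sin φ cos λ·ΔX − sin φ sin λ·ΔY + cos φ·ΔZ = −(-0.053896)(-0.298921)(-406.3) − (-0.053896)(0.954278)(93.0) + (0.998547)(227.4) = 238.40 m.
1° of latitude spans πR/180 = 111195 m, so Δφ = 238.40 / 111195 × 3600 = 7.718″.

Δφ = 7.72″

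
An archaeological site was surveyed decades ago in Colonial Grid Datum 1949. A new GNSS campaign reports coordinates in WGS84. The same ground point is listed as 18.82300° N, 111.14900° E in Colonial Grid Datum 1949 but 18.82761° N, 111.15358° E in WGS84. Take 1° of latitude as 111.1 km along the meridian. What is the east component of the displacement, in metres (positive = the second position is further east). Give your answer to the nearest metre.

ΔE = 482 m

Δφ = 18.82761° − 18.82300° = +0.00461°; Δλ = 111.15358° − 111.14900° = +0.00458°.
ΔN = Δφ × 111100 = 512.2 m; ΔE = Δλ × 111100 × cos(18.82300°) = +0.00458 × 111100 × 0.946520 = 481.6 m.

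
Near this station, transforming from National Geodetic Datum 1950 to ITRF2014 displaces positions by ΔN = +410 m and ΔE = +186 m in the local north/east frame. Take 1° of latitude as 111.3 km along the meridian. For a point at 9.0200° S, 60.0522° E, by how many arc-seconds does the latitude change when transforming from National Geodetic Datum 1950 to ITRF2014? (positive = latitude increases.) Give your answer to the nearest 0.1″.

1° of latitude = 111.3 km, so Δφ = 410.0 / 111300 = 0.0036837° = 13.261″.

Δφ = 13.3″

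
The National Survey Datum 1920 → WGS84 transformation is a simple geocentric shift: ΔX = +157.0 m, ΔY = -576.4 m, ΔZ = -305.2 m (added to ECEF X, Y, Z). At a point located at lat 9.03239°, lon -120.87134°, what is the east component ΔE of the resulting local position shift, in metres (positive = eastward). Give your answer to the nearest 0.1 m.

At φ = 9.03239°, λ = -120.87134°: sin φ = 0.156993, cos φ = 0.987600, sin λ = -0.858322, cos λ = -0.513112.
ΔE = −sin λ·ΔX + cos λ·ΔY = −(-0.858322)·(157.0) + (-0.513112)·(-576.4) = 430.51 m.

ΔE = 430.5 m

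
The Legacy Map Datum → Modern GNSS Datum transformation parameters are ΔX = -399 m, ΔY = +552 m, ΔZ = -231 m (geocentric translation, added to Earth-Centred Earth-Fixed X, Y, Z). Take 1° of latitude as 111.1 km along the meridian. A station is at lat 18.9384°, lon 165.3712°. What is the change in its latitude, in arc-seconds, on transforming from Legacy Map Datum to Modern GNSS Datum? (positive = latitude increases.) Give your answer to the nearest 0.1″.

sin φ = 0.324551, cos φ = 0.945868, sin λ = 0.252556, cos λ = -0.967582.
North component: ΔN = −sin φ cos λ·ΔX − sin φ sin λ·ΔY + cos φ·ΔZ = −(0.324551)(-0.967582)(-399) − (0.324551)(0.252556)(552) + (0.945868)(-231) = -389.04 m.
1° of latitude spans 111100 m, so Δφ = -389.04 / 111100 × 3600 = -12.606″.

Δφ = -12.6″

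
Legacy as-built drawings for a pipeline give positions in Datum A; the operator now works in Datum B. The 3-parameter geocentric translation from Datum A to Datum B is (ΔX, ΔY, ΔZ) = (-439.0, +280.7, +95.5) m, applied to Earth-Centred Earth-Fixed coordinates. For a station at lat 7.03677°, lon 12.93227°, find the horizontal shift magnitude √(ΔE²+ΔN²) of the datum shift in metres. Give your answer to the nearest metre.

397 m

At φ = 7.03677°, λ = 12.93227°: sin φ = 0.122506, cos φ = 0.992468, sin λ = 0.223799, cos λ = 0.974635.
ΔE = −sin λ·ΔX + cos λ·ΔY = −(0.223799)·(-439.0) + (0.974635)·(280.7) = 371.83 m.
ΔN = −sin φ cos λ·ΔX − sin φ sin λ·ΔY + cos φ·ΔZ = −(0.122506)(0.974635)(-439.0) − (0.122506)(0.223799)(280.7) + (0.992468)(95.5) = 139.50 m.
Horizontal magnitude = √(ΔE² + ΔN²) = √(371.83² + 139.50²) = 397.14 m.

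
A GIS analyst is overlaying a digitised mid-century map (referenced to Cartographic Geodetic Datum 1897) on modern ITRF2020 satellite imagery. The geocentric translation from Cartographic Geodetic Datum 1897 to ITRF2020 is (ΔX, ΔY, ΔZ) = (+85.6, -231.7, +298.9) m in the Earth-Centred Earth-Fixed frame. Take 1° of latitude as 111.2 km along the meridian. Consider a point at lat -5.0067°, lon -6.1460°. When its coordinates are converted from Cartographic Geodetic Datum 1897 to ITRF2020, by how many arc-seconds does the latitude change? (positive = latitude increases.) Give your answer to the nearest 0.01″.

sin φ = -0.087272, cos φ = 0.996184, sin λ = -0.107062, cos λ = 0.994252.
North component: ΔN = −sin φ cos λ·ΔX − sin φ sin λ·ΔY + cos φ·ΔZ = −(-0.087272)(0.994252)(85.6) − (-0.087272)(-0.107062)(-231.7) + (0.996184)(298.9) = 307.35 m.
1° of latitude spans 111200 m, so Δφ = 307.35 / 111200 × 3600 = 9.950″.

Δφ = 9.95″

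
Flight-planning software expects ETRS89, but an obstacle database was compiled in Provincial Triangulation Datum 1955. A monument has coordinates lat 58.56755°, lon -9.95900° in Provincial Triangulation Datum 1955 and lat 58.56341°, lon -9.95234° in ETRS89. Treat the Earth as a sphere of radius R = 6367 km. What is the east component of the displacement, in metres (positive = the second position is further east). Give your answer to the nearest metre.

ΔE = 386 m

Δφ = 58.56341° − 58.56755° = -0.00414°; Δλ = -9.95234° − -9.95900° = +0.00666°.
1° along a meridian = πR/180 = 111125 m.
ΔN = Δφ × 111125 = -460.1 m; ΔE = Δλ × 111125 × cos(58.56755°) = +0.00666 × 111125 × 0.521493 = 386.0 m.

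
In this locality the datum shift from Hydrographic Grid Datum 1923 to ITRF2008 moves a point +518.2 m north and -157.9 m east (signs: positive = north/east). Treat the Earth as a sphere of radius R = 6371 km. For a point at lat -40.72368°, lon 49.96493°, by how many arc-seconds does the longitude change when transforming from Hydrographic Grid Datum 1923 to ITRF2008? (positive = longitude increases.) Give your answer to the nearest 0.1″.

Δλ = -6.7″

At latitude -40.72368°, cos φ = 0.757865.
One radian of longitude at latitude φ spans R cos φ, so Δλ = ΔE / (R cos φ) = -157.9 / (6371000 × 0.757865) = -3.2703e-05 rad = -6.745″.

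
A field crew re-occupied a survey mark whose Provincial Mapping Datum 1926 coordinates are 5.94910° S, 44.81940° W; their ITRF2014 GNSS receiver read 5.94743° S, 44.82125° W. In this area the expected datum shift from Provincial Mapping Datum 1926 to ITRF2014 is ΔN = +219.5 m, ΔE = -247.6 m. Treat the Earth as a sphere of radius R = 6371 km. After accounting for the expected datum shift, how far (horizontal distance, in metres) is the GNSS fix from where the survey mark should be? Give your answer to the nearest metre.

Observed coordinate differences: Δφ = +0.00167°, Δλ = -0.00185°.
Converting to metres (1° lat = 111195 m, cos φ = 0.994614): observed ΔN = 185.7 m, observed ΔE = -204.6 m.
Subtracting the expected shift leaves a residual of 185.7 − (219.5) = -33.8 m north and -204.6 − (-247.6) = 43.0 m east.
Residual distance = √((-33.8)² + 43.0²) = 54.7 m.

55 m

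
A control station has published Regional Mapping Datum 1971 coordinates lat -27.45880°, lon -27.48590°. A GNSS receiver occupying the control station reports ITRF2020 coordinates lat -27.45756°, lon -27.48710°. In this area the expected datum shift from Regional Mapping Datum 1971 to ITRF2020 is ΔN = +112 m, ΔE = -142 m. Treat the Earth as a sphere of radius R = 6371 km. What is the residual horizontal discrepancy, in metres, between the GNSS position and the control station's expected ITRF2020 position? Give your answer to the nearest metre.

35 m

Observed coordinate differences: Δφ = +0.00124°, Δλ = -0.00120°.
Converting to metres (1° lat = 111195 m, cos φ = 0.887343): observed ΔN = 137.9 m, observed ΔE = -118.4 m.
Subtracting the expected shift leaves a residual of 137.9 − (112) = 25.9 m north and -118.4 − (-142) = 23.6 m east.
Residual distance = √(25.9² + 23.6²) = 35.0 m.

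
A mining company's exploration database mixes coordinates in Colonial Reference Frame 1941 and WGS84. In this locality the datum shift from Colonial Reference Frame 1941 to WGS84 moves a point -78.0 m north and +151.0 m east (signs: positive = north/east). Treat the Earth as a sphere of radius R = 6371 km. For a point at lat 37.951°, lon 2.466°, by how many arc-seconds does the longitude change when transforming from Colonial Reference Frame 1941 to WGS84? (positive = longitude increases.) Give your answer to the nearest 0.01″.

At latitude 37.951°, cos φ = 0.788537.
One radian of longitude at latitude φ spans R cos φ, so Δλ = ΔE / (R cos φ) = 151.0 / (6371000 × 0.788537) = 3.0057e-05 rad = 6.200″.

Δλ = 6.20″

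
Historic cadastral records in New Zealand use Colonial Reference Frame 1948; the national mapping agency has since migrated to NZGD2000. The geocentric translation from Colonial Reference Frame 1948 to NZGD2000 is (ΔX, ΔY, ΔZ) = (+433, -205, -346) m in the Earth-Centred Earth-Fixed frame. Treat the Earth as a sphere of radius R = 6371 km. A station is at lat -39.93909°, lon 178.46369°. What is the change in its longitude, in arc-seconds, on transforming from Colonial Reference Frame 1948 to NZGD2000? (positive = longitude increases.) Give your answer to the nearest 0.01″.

sin φ = -0.641973, cos φ = 0.766727, sin λ = 0.026810, cos λ = -0.999641.
East component: ΔE = −sin λ·ΔX + cos λ·ΔY = −(0.026810)(433) + (-0.999641)(-205) = 193.32 m.
1° of latitude spans πR/180 = 111195 m; at latitude φ, 1° of longitude spans that × cos φ = 85256.2 m, so Δλ = 193.32 / 85256.2 × 3600 = 8.163″.

Δλ = 8.16″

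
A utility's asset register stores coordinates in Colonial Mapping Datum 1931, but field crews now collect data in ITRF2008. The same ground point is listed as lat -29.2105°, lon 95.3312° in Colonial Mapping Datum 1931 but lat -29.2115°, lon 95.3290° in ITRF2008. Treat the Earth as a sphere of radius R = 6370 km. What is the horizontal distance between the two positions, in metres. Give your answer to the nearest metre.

Δφ = -29.2115° − -29.2105° = -0.0010°; Δλ = 95.3290° − 95.3312° = -0.0022°.
1° along a meridian = πR/180 = 111177 m.
ΔN = Δφ × 111177 = -111.2 m; ΔE = Δλ × 111177 × cos(-29.2105°) = -0.0022 × 111177 × 0.872833 = -213.5 m.
Distance = √(ΔE² + ΔN²) = √((-213.5)² + (-111.2)²) = 240.7 m.

241 m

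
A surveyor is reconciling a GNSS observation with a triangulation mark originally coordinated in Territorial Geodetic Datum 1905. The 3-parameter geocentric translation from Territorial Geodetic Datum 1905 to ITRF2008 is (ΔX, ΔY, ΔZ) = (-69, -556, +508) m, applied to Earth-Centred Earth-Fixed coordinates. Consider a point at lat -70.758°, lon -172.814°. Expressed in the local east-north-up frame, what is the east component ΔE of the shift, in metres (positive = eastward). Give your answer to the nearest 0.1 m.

ΔE = 543.0 m

At φ = -70.758°, λ = -172.814°: sin φ = -0.944135, cos φ = 0.329559, sin λ = -0.125091, cos λ = -0.992145.
ΔE = −sin λ·ΔX + cos λ·ΔY = −(-0.125091)·(-69) + (-0.992145)·(-556) = 543.00 m.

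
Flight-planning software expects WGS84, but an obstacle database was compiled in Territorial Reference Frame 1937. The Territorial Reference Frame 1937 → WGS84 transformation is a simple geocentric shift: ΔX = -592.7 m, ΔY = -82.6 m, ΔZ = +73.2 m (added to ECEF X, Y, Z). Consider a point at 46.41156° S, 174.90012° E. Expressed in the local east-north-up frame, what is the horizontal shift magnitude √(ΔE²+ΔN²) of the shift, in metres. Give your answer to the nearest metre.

492 m

At φ = -46.41156°, λ = 174.90012°: sin φ = -0.724311, cos φ = 0.689473, sin λ = 0.088892, cos λ = -0.996041.
ΔE = −sin λ·ΔX + cos λ·ΔY = −(0.088892)·(-592.7) + (-0.996041)·(-82.6) = 134.96 m.
ΔN = −sin φ cos λ·ΔX − sin φ sin λ·ΔY + cos φ·ΔZ = −(-0.724311)(-0.996041)(-592.7) − (-0.724311)(0.088892)(-82.6) + (0.689473)(73.2) = 472.75 m.
Horizontal magnitude = √(ΔE² + ΔN²) = √(134.96² + 472.75²) = 491.64 m.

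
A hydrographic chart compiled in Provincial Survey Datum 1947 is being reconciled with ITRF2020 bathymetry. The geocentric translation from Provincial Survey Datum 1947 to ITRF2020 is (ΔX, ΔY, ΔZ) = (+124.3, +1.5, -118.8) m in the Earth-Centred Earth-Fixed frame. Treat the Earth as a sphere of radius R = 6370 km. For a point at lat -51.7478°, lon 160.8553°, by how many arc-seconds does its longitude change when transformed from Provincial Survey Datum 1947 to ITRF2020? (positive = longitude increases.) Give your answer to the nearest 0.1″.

Δλ = -2.2″

sin φ = -0.785293, cos φ = 0.619124, sin λ = 0.327955, cos λ = -0.944693.
East component: ΔE = −sin λ·ΔX + cos λ·ΔY = −(0.327955)(124.3) + (-0.944693)(1.5) = -42.18 m.
1° of latitude spans πR/180 = 111177 m; at latitude φ, 1° of longitude spans that × cos φ = 68832.7 m, so Δλ = -42.18 / 68832.7 × 3600 = -2.206″.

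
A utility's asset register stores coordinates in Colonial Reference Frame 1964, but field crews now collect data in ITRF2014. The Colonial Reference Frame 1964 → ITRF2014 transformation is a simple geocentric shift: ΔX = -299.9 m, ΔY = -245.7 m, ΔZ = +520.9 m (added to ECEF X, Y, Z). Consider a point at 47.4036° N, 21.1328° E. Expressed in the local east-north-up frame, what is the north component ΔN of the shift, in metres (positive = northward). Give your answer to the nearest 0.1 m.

ΔN = 623.7 m

At φ = 47.4036°, λ = 21.1328°: sin φ = 0.736140, cos φ = 0.676830, sin λ = 0.360531, cos λ = 0.932747.
ΔN = −sin φ cos λ·ΔX − sin φ sin λ·ΔY + cos φ·ΔZ = −(0.736140)(0.932747)(-299.9) − (0.736140)(0.360531)(-245.7) + (0.676830)(520.9) = 623.69 m.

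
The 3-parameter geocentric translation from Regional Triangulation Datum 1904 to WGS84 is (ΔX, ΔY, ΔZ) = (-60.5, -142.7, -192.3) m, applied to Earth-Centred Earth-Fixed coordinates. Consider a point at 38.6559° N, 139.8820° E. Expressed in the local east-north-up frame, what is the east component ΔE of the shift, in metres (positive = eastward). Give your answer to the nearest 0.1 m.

ΔE = 148.1 m

At φ = 38.6559°, λ = 139.8820°: sin φ = 0.624642, cos φ = 0.780911, sin λ = 0.644364, cos λ = -0.764719.
ΔE = −sin λ·ΔX + cos λ·ΔY = −(0.644364)·(-60.5) + (-0.764719)·(-142.7) = 148.11 m.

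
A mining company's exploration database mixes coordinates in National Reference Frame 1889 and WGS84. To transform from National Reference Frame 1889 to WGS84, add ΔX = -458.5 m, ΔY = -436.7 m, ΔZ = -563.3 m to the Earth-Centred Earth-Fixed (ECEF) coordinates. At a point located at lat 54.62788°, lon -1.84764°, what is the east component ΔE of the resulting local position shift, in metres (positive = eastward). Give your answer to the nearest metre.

At φ = 54.62788°, λ = -1.84764°: sin φ = 0.815410, cos φ = 0.578884, sin λ = -0.032242, cos λ = 0.999480.
ΔE = −sin λ·ΔX + cos λ·ΔY = −(-0.032242)·(-458.5) + (0.999480)·(-436.7) = -451.26 m.

ΔE = -451 m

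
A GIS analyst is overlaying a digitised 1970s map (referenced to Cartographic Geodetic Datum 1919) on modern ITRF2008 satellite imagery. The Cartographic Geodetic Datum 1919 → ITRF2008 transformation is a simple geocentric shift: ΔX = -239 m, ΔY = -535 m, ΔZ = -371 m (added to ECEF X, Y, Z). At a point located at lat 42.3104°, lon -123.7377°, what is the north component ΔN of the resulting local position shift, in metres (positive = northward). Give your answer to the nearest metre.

The local north axis is (−sin φ cos λ, −sin φ sin λ, cos φ), giving ΔN = -89.353 − 299.483 − 274.358 = -663.19 m.

ΔN = -663 m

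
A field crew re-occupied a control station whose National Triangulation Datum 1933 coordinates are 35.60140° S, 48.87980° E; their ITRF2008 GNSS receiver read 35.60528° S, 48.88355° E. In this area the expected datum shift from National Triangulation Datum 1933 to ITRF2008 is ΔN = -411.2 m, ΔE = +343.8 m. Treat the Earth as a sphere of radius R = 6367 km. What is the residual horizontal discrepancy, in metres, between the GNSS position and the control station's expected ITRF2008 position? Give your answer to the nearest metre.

Observed coordinate differences: Δφ = -0.00388°, Δλ = +0.00375°.
Converting to metres (1° lat = 111125 m, cos φ = 0.813087): observed ΔN = -431.2 m, observed ΔE = 338.8 m.
Subtracting the expected shift leaves a residual of -431.2 − (-411.2) = -20.0 m north and 338.8 − (343.8) = -5.0 m east.
Residual distance = √((-20.0)² + (-5.0)²) = 20.6 m.

21 m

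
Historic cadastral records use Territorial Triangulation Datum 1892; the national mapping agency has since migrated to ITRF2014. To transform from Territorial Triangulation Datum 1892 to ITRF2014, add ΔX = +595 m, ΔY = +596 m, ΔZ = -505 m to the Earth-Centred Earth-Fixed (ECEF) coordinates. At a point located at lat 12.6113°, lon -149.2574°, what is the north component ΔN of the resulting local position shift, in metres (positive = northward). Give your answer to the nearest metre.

At φ = 12.6113°, λ = -149.2574°: sin φ = 0.218336, cos φ = 0.975874, sin λ = -0.511182, cos λ = -0.859472.
ΔN = −sin φ cos λ·ΔX − sin φ sin λ·ΔY + cos φ·ΔZ = −(0.218336)(-0.859472)(595) − (0.218336)(-0.511182)(596) + (0.975874)(-505) = -314.64 m.

ΔN = -315 m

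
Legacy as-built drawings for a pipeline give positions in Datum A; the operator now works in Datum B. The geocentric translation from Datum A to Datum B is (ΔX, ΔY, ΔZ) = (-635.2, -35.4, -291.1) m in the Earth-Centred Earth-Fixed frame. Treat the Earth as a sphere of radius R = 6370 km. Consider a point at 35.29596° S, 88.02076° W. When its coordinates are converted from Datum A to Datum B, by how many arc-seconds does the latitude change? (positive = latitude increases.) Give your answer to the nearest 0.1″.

sin φ = -0.577800, cos φ = 0.816178, sin λ = -0.999403, cos λ = 0.034537.
North component: ΔN = −sin φ cos λ·ΔX − sin φ sin λ·ΔY + cos φ·ΔZ = −(-0.577800)(0.034537)(-635.2) − (-0.577800)(-0.999403)(-35.4) + (0.816178)(-291.1) = -229.82 m.
1° of latitude spans πR/180 = 111177 m, so Δφ = -229.82 / 111177 × 3600 = -7.442″.

Δφ = -7.4″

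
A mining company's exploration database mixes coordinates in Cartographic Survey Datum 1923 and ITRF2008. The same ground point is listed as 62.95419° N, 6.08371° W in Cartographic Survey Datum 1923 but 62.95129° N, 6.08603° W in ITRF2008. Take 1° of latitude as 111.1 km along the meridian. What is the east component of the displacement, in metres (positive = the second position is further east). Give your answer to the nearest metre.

Δφ = 62.95129° − 62.95419° = -0.00290°; Δλ = -6.08603° − -6.08371° = -0.00232°.
ΔN = Δφ × 111100 = -322.2 m; ΔE = Δλ × 111100 × cos(62.95419°) = -0.00232 × 111100 × 0.454703 = -117.2 m.

ΔE = -117 m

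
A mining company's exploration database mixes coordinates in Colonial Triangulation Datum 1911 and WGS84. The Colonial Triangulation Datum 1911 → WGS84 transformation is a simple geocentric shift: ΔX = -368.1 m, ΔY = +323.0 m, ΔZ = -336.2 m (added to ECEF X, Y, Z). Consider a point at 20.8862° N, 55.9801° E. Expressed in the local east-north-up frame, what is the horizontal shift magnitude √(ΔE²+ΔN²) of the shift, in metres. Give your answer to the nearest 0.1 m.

The local east axis at (φ, λ) is (−sin λ, cos λ, 0), so ΔE = −sin(55.9801°)·(-368.1) + cos(55.9801°)·323.0 = 485.81 m.
The local north axis is (−sin φ cos λ, −sin φ sin λ, cos φ), giving ΔN = 73.422 − 95.444 − 314.108 = -336.13 m.
Horizontal magnitude = √(ΔE² + ΔN²) = √(485.81² + (-336.13)²) = 590.76 m.

590.8 m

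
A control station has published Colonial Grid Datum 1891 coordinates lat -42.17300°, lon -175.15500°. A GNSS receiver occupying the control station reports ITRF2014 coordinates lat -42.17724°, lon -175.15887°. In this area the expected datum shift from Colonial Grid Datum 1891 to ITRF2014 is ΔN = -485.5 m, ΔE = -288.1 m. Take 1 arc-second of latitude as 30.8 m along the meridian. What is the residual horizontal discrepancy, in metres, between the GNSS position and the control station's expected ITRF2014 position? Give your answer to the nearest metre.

34 m

Observed coordinate differences: Δφ = -0.00424°, Δλ = -0.00387°.
Converting to metres (1° lat = 110880 m, cos φ = 0.741121): observed ΔN = -470.1 m, observed ΔE = -318.0 m.
Subtracting the expected shift leaves a residual of -470.1 − (-485.5) = 15.4 m north and -318.0 − (-288.1) = -29.9 m east.
Residual distance = √(15.4² + (-29.9)²) = 33.6 m.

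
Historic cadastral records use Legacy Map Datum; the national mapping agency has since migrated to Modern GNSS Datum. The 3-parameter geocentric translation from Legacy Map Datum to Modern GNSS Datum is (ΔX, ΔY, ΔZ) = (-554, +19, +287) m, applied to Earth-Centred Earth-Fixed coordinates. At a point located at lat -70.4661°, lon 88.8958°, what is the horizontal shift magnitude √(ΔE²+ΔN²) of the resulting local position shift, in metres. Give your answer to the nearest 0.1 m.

563.9 m

At φ = -70.4661°, λ = 88.8958°: sin φ = -0.942444, cos φ = 0.334365, sin λ = 0.999814, cos λ = 0.019271.
ΔE = −sin λ·ΔX + cos λ·ΔY = −(0.999814)·(-554) + (0.019271)·(19) = 554.26 m.
ΔN = −sin φ cos λ·ΔX − sin φ sin λ·ΔY + cos φ·ΔZ = −(-0.942444)(0.019271)(-554) − (-0.942444)(0.999814)(19) + (0.334365)(287) = 103.80 m.
Horizontal magnitude = √(ΔE² + ΔN²) = √(554.26² + 103.80²) = 563.90 m.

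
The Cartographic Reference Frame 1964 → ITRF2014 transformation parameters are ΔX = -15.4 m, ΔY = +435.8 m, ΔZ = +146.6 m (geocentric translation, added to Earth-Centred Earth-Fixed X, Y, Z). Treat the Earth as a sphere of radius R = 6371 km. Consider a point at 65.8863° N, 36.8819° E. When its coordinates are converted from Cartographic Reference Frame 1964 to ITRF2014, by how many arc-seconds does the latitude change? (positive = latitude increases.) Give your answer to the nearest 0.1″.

Δφ = -5.4″

sin φ = 0.912737, cos φ = 0.408549, sin λ = 0.600168, cos λ = 0.799874.
North component: ΔN = −sin φ cos λ·ΔX − sin φ sin λ·ΔY + cos φ·ΔZ = −(0.912737)(0.799874)(-15.4) − (0.912737)(0.600168)(435.8) + (0.408549)(146.6) = -167.59 m.
1° of latitude spans πR/180 = 111195 m, so Δφ = -167.59 / 111195 × 3600 = -5.426″.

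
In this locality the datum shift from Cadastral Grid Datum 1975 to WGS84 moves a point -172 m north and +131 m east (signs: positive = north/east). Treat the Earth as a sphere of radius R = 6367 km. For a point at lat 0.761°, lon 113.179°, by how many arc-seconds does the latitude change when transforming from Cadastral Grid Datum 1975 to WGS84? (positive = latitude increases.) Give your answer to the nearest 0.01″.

Δφ = -5.57″

On a sphere of radius R, 1 rad of latitude = R, so Δφ = ΔN / R = -172.0 / 6367000 = -2.7014e-05 rad = -5.572″.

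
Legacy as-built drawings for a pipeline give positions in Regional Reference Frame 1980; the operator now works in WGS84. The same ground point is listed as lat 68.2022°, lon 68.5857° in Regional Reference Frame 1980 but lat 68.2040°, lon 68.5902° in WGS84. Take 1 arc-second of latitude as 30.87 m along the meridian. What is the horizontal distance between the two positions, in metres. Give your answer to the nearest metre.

Δφ = 68.2040° − 68.2022° = +0.0018°; Δλ = 68.5902° − 68.5857° = +0.0045°.
1° of latitude = 3600 × 30.87 = 111132 m.
ΔN = Δφ × 111132 = 200.0 m; ΔE = Δλ × 111132 × cos(68.2022°) = +0.0045 × 111132 × 0.371332 = 185.7 m.
Distance = √(ΔE² + ΔN²) = √(185.7² + 200.0²) = 272.9 m.

273 m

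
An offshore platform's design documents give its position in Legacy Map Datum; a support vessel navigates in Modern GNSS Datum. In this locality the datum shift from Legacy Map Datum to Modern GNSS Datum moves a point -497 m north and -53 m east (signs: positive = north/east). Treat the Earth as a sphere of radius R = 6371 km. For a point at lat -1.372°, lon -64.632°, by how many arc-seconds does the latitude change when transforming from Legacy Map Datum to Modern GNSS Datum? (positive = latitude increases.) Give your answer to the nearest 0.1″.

On a sphere of radius R, 1 rad of latitude = R, so Δφ = ΔN / R = -497.0 / 6371000 = -7.8010e-05 rad = -16.091″.

Δφ = -16.1″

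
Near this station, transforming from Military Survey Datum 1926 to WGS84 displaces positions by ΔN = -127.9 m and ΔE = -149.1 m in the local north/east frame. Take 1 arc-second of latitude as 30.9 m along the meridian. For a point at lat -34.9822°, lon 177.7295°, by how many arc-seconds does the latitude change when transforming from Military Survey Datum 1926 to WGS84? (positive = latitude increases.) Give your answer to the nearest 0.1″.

1″ of latitude = 30.90 m, so Δφ = -127.9 / 30.90 = -4.139″.

Δφ = -4.1″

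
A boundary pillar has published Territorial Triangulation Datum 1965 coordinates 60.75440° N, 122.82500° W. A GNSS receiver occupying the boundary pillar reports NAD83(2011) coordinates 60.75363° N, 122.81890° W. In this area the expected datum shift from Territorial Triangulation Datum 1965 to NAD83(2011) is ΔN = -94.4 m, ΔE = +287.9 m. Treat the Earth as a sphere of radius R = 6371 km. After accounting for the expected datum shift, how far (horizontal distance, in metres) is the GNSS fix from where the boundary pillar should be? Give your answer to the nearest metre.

44 m

Observed coordinate differences: Δφ = -0.00077°, Δλ = +0.00610°.
Converting to metres (1° lat = 111195 m, cos φ = 0.488554): observed ΔN = -85.6 m, observed ΔE = 331.4 m.
Subtracting the expected shift leaves a residual of -85.6 − (-94.4) = 8.8 m north and 331.4 − (287.9) = 43.5 m east.
Residual distance = √(8.8² + 43.5²) = 44.4 m.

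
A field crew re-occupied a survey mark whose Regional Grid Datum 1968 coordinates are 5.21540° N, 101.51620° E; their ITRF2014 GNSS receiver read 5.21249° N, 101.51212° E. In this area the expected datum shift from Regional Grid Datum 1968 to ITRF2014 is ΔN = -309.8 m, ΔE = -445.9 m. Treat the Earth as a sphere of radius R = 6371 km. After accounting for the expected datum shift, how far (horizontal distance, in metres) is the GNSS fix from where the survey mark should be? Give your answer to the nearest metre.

15 m

Observed coordinate differences: Δφ = -0.00291°, Δλ = -0.00408°.
Converting to metres (1° lat = 111195 m, cos φ = 0.995860): observed ΔN = -323.6 m, observed ΔE = -451.8 m.
Subtracting the expected shift leaves a residual of -323.6 − (-309.8) = -13.8 m north and -451.8 − (-445.9) = -5.9 m east.
Residual distance = √((-13.8)² + (-5.9)²) = 15.0 m.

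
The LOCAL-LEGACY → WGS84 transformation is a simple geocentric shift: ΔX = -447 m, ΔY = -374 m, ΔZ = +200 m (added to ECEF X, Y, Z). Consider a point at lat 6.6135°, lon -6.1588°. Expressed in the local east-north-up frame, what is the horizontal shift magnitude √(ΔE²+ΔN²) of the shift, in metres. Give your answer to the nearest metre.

486 m

At φ = 6.6135°, λ = -6.1588°: sin φ = 0.115171, cos φ = 0.993346, sin λ = -0.107284, cos λ = 0.994228.
ΔE = −sin λ·ΔX + cos λ·ΔY = −(-0.107284)·(-447) + (0.994228)·(-374) = -419.80 m.
ΔN = −sin φ cos λ·ΔX − sin φ sin λ·ΔY + cos φ·ΔZ = −(0.115171)(0.994228)(-447) − (0.115171)(-0.107284)(-374) + (0.993346)(200) = 245.23 m.
Horizontal magnitude = √(ΔE² + ΔN²) = √((-419.80)² + 245.23²) = 486.18 m.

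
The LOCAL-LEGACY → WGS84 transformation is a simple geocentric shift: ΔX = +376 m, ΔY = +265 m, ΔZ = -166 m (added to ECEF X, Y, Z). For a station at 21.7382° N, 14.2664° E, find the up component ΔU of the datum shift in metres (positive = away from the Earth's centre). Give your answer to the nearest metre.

ΔU = 338 m

The local up (radial) axis is (cos φ cos λ, cos φ sin λ, sin φ), giving ΔU = 338.490 + 60.660 − 61.481 = 337.67 m.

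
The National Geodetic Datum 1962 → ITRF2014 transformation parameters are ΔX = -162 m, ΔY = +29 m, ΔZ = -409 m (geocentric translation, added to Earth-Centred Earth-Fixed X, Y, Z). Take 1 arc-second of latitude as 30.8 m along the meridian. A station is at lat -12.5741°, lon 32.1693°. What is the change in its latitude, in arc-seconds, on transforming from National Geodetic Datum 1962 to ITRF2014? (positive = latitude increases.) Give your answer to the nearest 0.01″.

sin φ = -0.217702, cos φ = 0.976015, sin λ = 0.532423, cos λ = 0.846479.
North component: ΔN = −sin φ cos λ·ΔX − sin φ sin λ·ΔY + cos φ·ΔZ = −(-0.217702)(0.846479)(-162) − (-0.217702)(0.532423)(29) + (0.976015)(-409) = -425.68 m.
1° of latitude spans 3600 × 30.80 = 110880 m, so Δφ = -425.68 / 110880 × 3600 = -13.821″.

Δφ = -13.82″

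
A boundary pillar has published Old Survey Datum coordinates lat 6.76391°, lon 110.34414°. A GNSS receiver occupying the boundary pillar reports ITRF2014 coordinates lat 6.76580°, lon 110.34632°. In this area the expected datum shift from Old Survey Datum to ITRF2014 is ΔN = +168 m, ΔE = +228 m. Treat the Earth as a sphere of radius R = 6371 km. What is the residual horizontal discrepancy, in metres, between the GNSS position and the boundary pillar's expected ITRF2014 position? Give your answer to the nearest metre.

44 m

Observed coordinate differences: Δφ = +0.00189°, Δλ = +0.00218°.
Converting to metres (1° lat = 111195 m, cos φ = 0.993040): observed ΔN = 210.2 m, observed ΔE = 240.7 m.
Subtracting the expected shift leaves a residual of 210.2 − (168) = 42.2 m north and 240.7 − (228) = 12.7 m east.
Residual distance = √(42.2² + 12.7²) = 44.0 m.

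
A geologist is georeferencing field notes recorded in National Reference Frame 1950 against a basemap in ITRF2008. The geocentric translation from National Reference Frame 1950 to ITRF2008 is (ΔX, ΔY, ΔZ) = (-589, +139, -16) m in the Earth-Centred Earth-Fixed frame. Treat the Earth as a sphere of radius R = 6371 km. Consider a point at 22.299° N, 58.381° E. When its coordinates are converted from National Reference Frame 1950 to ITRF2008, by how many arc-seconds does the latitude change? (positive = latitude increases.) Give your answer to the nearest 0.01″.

sin φ = 0.379440, cos φ = 0.925216, sin λ = 0.851553, cos λ = 0.524268.
North component: ΔN = −sin φ cos λ·ΔX − sin φ sin λ·ΔY + cos φ·ΔZ = −(0.379440)(0.524268)(-589) − (0.379440)(0.851553)(139) + (0.925216)(-16) = 57.45 m.
1° of latitude spans πR/180 = 111195 m, so Δφ = 57.45 / 111195 × 3600 = 1.860″.

Δφ = 1.86″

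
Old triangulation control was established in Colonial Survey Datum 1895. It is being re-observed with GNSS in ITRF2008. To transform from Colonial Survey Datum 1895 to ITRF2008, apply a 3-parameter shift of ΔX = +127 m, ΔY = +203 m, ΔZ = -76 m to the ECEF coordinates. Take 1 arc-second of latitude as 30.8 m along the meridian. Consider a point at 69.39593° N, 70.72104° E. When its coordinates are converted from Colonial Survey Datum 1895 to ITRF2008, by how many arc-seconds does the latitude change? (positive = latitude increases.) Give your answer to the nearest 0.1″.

sin φ = 0.936035, cos φ = 0.351908, sin λ = 0.943922, cos λ = 0.330168.
North component: ΔN = −sin φ cos λ·ΔX − sin φ sin λ·ΔY + cos φ·ΔZ = −(0.936035)(0.330168)(127) − (0.936035)(0.943922)(203) + (0.351908)(-76) = -245.35 m.
1° of latitude spans 3600 × 30.80 = 110880 m, so Δφ = -245.35 / 110880 × 3600 = -7.966″.

Δφ = -8.0″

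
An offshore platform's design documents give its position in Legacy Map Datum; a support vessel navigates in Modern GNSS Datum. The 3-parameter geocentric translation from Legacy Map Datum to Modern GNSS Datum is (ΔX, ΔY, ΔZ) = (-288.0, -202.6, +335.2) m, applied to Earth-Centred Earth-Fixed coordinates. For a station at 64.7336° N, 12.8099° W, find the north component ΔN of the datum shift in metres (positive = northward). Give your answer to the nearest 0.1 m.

At φ = 64.7336°, λ = -12.8099°: sin φ = 0.904333, cos φ = 0.426828, sin λ = -0.221717, cos λ = 0.975111.
ΔN = −sin φ cos λ·ΔX − sin φ sin λ·ΔY + cos φ·ΔZ = −(0.904333)(0.975111)(-288.0) − (0.904333)(-0.221717)(-202.6) + (0.426828)(335.2) = 356.42 m.

ΔN = 356.4 m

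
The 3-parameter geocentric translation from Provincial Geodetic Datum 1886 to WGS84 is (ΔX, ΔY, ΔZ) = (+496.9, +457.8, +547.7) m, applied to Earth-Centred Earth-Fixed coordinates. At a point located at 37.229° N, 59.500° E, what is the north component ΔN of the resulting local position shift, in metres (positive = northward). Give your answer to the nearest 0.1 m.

ΔN = 44.9 m

The local north axis is (−sin φ cos λ, −sin φ sin λ, cos φ), giving ΔN = -152.579 − 238.645 + 436.092 = 44.87 m.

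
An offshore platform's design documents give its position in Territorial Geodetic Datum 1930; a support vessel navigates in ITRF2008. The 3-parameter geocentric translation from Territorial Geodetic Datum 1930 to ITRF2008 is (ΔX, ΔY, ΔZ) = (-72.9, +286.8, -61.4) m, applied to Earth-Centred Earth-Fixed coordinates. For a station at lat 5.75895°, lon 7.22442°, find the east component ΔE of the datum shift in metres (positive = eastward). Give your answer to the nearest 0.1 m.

At φ = 5.75895°, λ = 7.22442°: sin φ = 0.100343, cos φ = 0.994953, sin λ = 0.125756, cos λ = 0.992061.
ΔE = −sin λ·ΔX + cos λ·ΔY = −(0.125756)·(-72.9) + (0.992061)·(286.8) = 293.69 m.

ΔE = 293.7 m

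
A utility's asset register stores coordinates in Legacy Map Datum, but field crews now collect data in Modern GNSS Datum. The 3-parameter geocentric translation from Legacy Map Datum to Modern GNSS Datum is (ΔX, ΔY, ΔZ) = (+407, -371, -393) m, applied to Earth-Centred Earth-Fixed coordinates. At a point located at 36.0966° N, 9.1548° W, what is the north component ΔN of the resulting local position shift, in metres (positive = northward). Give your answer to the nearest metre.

At φ = 36.0966°, λ = -9.1548°: sin φ = 0.589148, cos φ = 0.808025, sin λ = -0.159102, cos λ = 0.987262.
ΔN = −sin φ cos λ·ΔX − sin φ sin λ·ΔY + cos φ·ΔZ = −(0.589148)(0.987262)(407) − (0.589148)(-0.159102)(-371) + (0.808025)(-393) = -589.06 m.

ΔN = -589 m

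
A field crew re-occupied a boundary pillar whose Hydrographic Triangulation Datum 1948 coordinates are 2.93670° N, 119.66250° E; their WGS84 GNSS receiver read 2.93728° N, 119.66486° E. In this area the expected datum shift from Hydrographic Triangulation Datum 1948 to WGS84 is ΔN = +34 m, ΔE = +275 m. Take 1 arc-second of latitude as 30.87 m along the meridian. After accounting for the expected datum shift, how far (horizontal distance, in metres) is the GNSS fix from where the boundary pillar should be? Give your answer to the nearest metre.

33 m

Observed coordinate differences: Δφ = +0.00058°, Δλ = +0.00236°.
Converting to metres (1° lat = 111132 m, cos φ = 0.998687): observed ΔN = 64.5 m, observed ΔE = 261.9 m.
Subtracting the expected shift leaves a residual of 64.5 − (34) = 30.5 m north and 261.9 − (275) = -13.1 m east.
Residual distance = √(30.5² + (-13.1)²) = 33.1 m.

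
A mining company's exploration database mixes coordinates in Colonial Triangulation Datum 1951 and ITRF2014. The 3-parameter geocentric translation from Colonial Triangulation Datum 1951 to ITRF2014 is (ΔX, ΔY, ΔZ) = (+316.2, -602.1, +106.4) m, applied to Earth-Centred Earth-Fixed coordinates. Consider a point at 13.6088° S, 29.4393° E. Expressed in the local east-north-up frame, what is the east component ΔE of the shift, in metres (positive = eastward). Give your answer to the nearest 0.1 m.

The local east axis at (φ, λ) is (−sin λ, cos λ, 0), so ΔE = −sin(29.4393°)·316.2 + cos(29.4393°)·(-602.1) = -679.77 m.

ΔE = -679.8 m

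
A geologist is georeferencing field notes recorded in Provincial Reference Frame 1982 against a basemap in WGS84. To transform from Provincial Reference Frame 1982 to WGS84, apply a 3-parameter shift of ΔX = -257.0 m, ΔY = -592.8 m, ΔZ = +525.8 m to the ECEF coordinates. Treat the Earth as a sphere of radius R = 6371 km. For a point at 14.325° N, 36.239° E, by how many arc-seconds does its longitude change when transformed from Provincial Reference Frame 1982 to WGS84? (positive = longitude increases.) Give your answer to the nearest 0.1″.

Δλ = -10.9″

sin φ = 0.247422, cos φ = 0.968908, sin λ = 0.591155, cos λ = 0.806558.
East component: ΔE = −sin λ·ΔX + cos λ·ΔY = −(0.591155)(-257.0) + (0.806558)(-592.8) = -326.20 m.
1° of latitude spans πR/180 = 111195 m; at latitude φ, 1° of longitude spans that × cos φ = 107737.6 m, so Δλ = -326.20 / 107737.6 × 3600 = -10.900″.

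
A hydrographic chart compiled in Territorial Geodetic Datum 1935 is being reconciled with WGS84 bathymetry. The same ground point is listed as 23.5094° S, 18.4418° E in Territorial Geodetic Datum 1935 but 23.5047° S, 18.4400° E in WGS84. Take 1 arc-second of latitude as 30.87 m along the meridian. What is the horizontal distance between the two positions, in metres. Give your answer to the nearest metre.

554 m

Δφ = -23.5047° − -23.5094° = +0.0047°; Δλ = 18.4400° − 18.4418° = -0.0018°.
1° of latitude = 3600 × 30.87 = 111132 m.
ΔN = Δφ × 111132 = 522.3 m; ΔE = Δλ × 111132 × cos(-23.5094°) = -0.0018 × 111132 × 0.916995 = -183.4 m.
Distance = √(ΔE² + ΔN²) = √((-183.4)² + 522.3²) = 553.6 m.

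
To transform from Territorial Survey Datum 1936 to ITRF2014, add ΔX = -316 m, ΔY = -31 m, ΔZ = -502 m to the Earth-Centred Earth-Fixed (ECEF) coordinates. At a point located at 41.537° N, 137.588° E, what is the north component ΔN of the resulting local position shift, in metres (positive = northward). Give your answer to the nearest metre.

At φ = 41.537°, λ = 137.588°: sin φ = 0.663104, cos φ = 0.748528, sin λ = 0.674457, cos λ = -0.738314.
ΔN = −sin φ cos λ·ΔX − sin φ sin λ·ΔY + cos φ·ΔZ = −(0.663104)(-0.738314)(-316) − (0.663104)(0.674457)(-31) + (0.748528)(-502) = -516.60 m.

ΔN = -517 m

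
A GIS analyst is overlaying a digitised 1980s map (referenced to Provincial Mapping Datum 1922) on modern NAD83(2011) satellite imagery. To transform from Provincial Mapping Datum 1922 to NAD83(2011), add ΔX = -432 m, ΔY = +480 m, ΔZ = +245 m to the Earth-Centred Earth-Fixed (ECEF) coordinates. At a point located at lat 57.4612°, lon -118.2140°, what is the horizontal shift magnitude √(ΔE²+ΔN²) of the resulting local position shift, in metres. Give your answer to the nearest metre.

The local east axis at (φ, λ) is (−sin λ, cos λ, 0), so ΔE = −sin(-118.2140°)·(-432) + cos(-118.2140°)·480 = -607.60 m.
The local north axis is (−sin φ cos λ, −sin φ sin λ, cos φ), giving ΔN = -172.176 + 356.575 + 131.778 = 316.18 m.
Horizontal magnitude = √(ΔE² + ΔN²) = √((-607.60)² + 316.18²) = 684.94 m.

685 m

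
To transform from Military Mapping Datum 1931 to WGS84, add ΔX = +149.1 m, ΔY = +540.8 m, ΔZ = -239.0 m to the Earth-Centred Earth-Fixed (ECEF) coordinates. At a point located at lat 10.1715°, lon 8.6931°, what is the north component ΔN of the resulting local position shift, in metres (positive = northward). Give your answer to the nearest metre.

The local north axis is (−sin φ cos λ, −sin φ sin λ, cos φ), giving ΔN = -26.028 − 14.434 − 235.244 = -275.71 m.

ΔN = -276 m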